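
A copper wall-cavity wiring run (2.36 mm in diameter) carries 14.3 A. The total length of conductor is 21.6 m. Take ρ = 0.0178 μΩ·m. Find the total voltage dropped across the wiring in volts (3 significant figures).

1.26 V

ρ = 0.0178 μΩ·m = 1.78×10^-8 Ω·m
A = π(d/2)² = π(1.1800e-03 m)² = 4.374e-06 m²
R = ρL/A = (1.78×10^-8)(21.6)/(4.374e-06) = 0.08789 Ω
V = IR = 14.3 × 0.08789 = 1.26 V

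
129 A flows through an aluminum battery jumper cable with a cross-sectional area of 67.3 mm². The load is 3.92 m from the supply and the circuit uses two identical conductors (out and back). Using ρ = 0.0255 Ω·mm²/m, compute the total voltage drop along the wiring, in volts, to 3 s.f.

ρ = 0.0255 Ω·mm²/m = 2.55×10^-8 Ω·m
A = 67.3 mm² = 6.730e-05 m²
Total conductor length (both ways) L = 2 × 3.92 = 7.84 m
R = ρL/A = (2.55×10^-8)(7.84)/(6.730e-05) = 0.002971 Ω
V = IR = 129 × 0.002971 = 0.383 V

0.383 V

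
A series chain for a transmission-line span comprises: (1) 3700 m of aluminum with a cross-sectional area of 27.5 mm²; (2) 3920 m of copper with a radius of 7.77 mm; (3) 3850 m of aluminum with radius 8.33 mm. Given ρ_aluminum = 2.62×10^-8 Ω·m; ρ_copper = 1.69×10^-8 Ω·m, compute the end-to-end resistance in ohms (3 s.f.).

Seg 1: A = 27.5 mm² = 2.750e-05 m²
R_1 = (2.62×10^-8)(3700)/(2.750e-05) = 3.525 Ω
Seg 2: A = πr² = π(7.7700e-03 m)² = 1.897e-04 m²
R_2 = (1.69×10^-8)(3920)/(1.897e-04) = 0.3493 Ω
Seg 3: A = πr² = π(8.3300e-03 m)² = 2.180e-04 m²
R_3 = (2.62×10^-8)(3850)/(2.180e-04) = 0.4627 Ω
R_total = R_1 + R_2 + R_3 = 4.34 Ω

4.34 Ω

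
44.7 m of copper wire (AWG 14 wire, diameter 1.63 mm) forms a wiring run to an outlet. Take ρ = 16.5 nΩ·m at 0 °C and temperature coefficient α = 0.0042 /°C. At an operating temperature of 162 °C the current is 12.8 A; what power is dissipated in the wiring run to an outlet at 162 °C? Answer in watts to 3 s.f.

ρ = 16.5 nΩ·m = 1.65×10^-8 Ω·m
A = π(1.63/2 mm)² = π(8.1500e-04 m)² = 2.087e-06 m²
R₍0₎ = ρL/A = (1.65×10^-8)(44.7)/(2.087e-06) = 0.3534 Ω
R₍162₎ = R₍0₎(1 + αΔT) = 0.3534 × (1 + 0.0042×162) = 0.5939 Ω
P = I²R = (12.8)² × 0.5939 = 97.3 W

97.3 W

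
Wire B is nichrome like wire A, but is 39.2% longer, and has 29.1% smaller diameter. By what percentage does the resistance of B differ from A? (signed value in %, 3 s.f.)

R ∝ L/d², so R_B/R_A = (1 + 39.2/100) × (1 − 29.1/100)⁻²
= 1.392 × 1.989 = 2.769
(R_B − R_A)/R_A = 2.769 − 1 = 177%

177%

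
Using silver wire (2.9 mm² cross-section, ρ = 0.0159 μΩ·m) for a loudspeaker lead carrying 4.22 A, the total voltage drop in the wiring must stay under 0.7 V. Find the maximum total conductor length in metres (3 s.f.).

30.3 m

ρ = 0.0159 μΩ·m = 1.59×10^-8 Ω·m
A = 2.9 mm² = 2.900e-06 m²
L_max = V_max·A/(1·ρI) = (0.7)(2.900e-06)/(1.59×10^-8×4.22) = 30.3 m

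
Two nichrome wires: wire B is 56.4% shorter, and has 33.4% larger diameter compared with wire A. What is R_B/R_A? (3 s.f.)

0.245

R ∝ L/d², so R_B/R_A = (1 − 56.4/100) × (1 + 33.4/100)⁻²
= 0.436 × 0.5619 = 0.245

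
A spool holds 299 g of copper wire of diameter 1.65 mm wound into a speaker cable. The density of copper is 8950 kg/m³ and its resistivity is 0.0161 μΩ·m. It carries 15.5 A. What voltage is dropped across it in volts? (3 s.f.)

ρ = 0.0161 μΩ·m = 1.61×10^-8 Ω·m
A = π(d/2)² = π(8.2500e-04 m)² = 2.1382e-06 m²
L = m/(density·A) = 0.299/(8950×2.1382e-06) = 15.62 m
R = ρL/A = (1.61×10^-8)(15.62)/(2.1382e-06) = 0.1176 Ω
V = IR = 15.5 × 0.1176 = 1.82 V

1.82 V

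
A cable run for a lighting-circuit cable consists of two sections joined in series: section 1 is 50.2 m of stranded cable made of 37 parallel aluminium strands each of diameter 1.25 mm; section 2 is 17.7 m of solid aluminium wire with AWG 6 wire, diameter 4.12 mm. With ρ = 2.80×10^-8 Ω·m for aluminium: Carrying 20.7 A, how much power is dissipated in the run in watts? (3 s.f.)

29.2 W

Section 1: A_strand = π(6.2500e-04)² = 1.227e-06 m²; R₁ = ρL/(N·A_s) = (2.80×10^-8)(50.2)/(37×1.227e-06) = 0.03096 Ω
Section 2: A = π(4.12/2 mm)² = π(2.0600e-03 m)² = 1.333e-05 m²
R₂ = (2.80×10^-8)(17.7)/(1.333e-05) = 0.03717 Ω
R = R₁ + R₂ = 0.06813 Ω
P = I²R = (20.7)² × 0.06813 = 29.2 W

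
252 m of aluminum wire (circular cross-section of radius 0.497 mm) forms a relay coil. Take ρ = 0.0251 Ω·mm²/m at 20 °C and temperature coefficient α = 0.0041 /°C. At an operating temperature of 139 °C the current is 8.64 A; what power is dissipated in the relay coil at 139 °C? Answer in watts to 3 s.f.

ρ = 0.0251 Ω·mm²/m = 2.51×10^-8 Ω·m
A = πr² = π(4.9700e-04 m)² = 7.760e-07 m²
R₍20₎ = ρL/A = (2.51×10^-8)(252)/(7.760e-07) = 8.151 Ω
R₍139₎ = R₍20₎(1 + αΔT) = 8.151 × (1 + 0.0041×119) = 12.13 Ω
P = I²R = (8.64)² × 12.13 = 905 W

905 W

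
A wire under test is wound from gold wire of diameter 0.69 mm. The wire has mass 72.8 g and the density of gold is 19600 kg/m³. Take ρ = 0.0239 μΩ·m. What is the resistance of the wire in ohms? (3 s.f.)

0.635 Ω

ρ = 0.0239 μΩ·m = 2.39×10^-8 Ω·m
A = π(d/2)² = π(3.4500e-04 m)² = 3.7393e-07 m²
L = m/(density·A) = 0.0728/(19600×3.7393e-07) = 9.933 m
R = ρL/A = (2.39×10^-8)(9.933)/(3.7393e-07) = 0.635 Ω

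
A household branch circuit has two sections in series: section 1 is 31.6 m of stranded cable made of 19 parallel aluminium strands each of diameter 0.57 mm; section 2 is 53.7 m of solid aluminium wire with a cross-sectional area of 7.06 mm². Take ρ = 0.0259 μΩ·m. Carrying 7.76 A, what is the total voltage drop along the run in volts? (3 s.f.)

2.84 V

ρ = 0.0259 μΩ·m = 2.59×10^-8 Ω·m
Section 1: A_strand = π(2.8500e-04)² = 2.552e-07 m²; R₁ = ρL/(N·A_s) = (2.59×10^-8)(31.6)/(19×2.552e-07) = 0.1688 Ω
Section 2: A = 7.06 mm² = 7.060e-06 m²
R₂ = (2.59×10^-8)(53.7)/(7.060e-06) = 0.197 Ω
R = R₁ + R₂ = 0.3658 Ω
V = IR = 7.76 × 0.3658 = 2.84 V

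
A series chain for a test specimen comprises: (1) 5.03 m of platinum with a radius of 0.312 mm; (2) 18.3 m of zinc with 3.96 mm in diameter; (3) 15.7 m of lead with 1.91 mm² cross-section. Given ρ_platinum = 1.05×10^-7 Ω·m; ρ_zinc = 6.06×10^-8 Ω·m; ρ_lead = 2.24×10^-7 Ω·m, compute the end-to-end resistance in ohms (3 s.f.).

3.66 Ω

Seg 1: A = πr² = π(3.1200e-04 m)² = 3.058e-07 m²
R_1 = (1.05×10^-7)(5.03)/(3.058e-07) = 1.727 Ω
Seg 2: A = π(d/2)² = π(1.9800e-03 m)² = 1.232e-05 m²
R_2 = (6.06×10^-8)(18.3)/(1.232e-05) = 0.09004 Ω
Seg 3: A = 1.91 mm² = 1.910e-06 m²
R_3 = (2.24×10^-7)(15.7)/(1.910e-06) = 1.841 Ω
R_total = R_1 + R_2 + R_3 = 3.66 Ω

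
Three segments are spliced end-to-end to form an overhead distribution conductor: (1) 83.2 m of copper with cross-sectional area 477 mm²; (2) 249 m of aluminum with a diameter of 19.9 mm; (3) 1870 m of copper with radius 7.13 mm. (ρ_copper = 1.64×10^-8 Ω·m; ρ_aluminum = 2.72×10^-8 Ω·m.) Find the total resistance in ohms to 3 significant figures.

0.217 Ω

Seg 1: A = 477 mm² = 4.770e-04 m²
R_1 = (1.64×10^-8)(83.2)/(4.770e-04) = 0.002861 Ω
Seg 2: A = π(d/2)² = π(9.9500e-03 m)² = 3.110e-04 m²
R_2 = (2.72×10^-8)(249)/(3.110e-04) = 0.02178 Ω
Seg 3: A = πr² = π(7.1300e-03 m)² = 1.597e-04 m²
R_3 = (1.64×10^-8)(1870)/(1.597e-04) = 0.192 Ω
R_total = R_1 + R_2 + R_3 = 0.217 Ω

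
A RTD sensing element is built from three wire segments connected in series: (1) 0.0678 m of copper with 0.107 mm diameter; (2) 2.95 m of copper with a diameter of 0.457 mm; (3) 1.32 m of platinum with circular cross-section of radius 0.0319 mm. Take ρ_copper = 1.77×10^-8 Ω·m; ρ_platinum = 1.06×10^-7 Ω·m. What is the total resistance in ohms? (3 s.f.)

44.2 Ω

Seg 1: A = π(d/2)² = π(5.3500e-05 m)² = 8.992e-09 m²
R_1 = (1.77×10^-8)(0.0678)/(8.992e-09) = 0.1335 Ω
Seg 2: A = π(d/2)² = π(2.2850e-04 m)² = 1.640e-07 m²
R_2 = (1.77×10^-8)(2.95)/(1.640e-07) = 0.3183 Ω
Seg 3: A = πr² = π(3.1900e-05 m)² = 3.197e-09 m²
R_3 = (1.06×10^-7)(1.32)/(3.197e-09) = 43.77 Ω
R_total = R_1 + R_2 + R_3 = 44.2 Ω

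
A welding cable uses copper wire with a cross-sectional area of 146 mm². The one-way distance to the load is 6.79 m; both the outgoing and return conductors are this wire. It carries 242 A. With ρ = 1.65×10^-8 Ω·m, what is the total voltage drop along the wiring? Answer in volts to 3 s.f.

A = 146 mm² = 1.460e-04 m²
Total conductor length (both ways) L = 2 × 6.79 = 13.58 m
R = ρL/A = (1.65×10^-8)(13.58)/(1.460e-04) = 0.001535 Ω
V = IR = 242 × 0.001535 = 0.371 V

0.371 V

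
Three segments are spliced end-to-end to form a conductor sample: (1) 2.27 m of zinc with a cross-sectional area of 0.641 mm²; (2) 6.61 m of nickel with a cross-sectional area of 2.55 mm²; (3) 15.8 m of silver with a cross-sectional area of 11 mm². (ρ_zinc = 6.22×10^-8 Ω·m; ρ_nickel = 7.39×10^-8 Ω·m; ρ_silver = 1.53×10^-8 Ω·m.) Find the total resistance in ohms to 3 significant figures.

Seg 1: A = 0.641 mm² = 6.410e-07 m²
R_1 = (6.22×10^-8)(2.27)/(6.410e-07) = 0.2203 Ω
Seg 2: A = 2.55 mm² = 2.550e-06 m²
R_2 = (7.39×10^-8)(6.61)/(2.550e-06) = 0.1916 Ω
Seg 3: A = 11 mm² = 1.100e-05 m²
R_3 = (1.53×10^-8)(15.8)/(1.100e-05) = 0.02198 Ω
R_total = R_1 + R_2 + R_3 = 0.434 Ω

0.434 Ω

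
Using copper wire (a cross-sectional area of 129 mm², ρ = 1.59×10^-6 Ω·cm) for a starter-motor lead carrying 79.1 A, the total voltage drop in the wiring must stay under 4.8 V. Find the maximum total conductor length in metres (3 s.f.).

492 m

ρ = 1.59×10^-6 Ω·cm = 1.59×10^-8 Ω·m
A = 129 mm² = 1.290e-04 m²
L_max = V_max·A/(1·ρI) = (4.8)(1.290e-04)/(1.59×10^-8×79.1) = 492 m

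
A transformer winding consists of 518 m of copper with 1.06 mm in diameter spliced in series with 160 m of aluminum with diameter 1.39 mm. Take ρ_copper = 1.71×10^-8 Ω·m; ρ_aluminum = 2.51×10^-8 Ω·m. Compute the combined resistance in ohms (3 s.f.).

12.7 Ω

Segment 1: A = π(d/2)² = π(5.3000e-04 m)² = 8.825e-07 m²
R₁ = ρL/A = (1.71×10^-8)(518)/(8.825e-07) = 10.04 Ω
Segment 2: A = π(d/2)² = π(6.9500e-04 m)² = 1.517e-06 m²
R₂ = (2.51×10^-8)(160)/(1.517e-06) = 2.647 Ω
R = R₁ + R₂ = 12.7 Ω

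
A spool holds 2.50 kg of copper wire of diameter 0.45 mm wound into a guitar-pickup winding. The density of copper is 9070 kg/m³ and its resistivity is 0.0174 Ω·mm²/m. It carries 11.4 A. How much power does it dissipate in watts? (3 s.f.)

24600 W

ρ = 0.0174 Ω·mm²/m = 1.74×10^-8 Ω·m
A = π(d/2)² = π(2.2500e-04 m)² = 1.5904e-07 m²
L = m/(density·A) = 2.5/(9070×1.5904e-07) = 1733 m
R = ρL/A = (1.74×10^-8)(1733)/(1.5904e-07) = 189.6 Ω
P = I²R = (11.4)² × 189.6 = 24600 W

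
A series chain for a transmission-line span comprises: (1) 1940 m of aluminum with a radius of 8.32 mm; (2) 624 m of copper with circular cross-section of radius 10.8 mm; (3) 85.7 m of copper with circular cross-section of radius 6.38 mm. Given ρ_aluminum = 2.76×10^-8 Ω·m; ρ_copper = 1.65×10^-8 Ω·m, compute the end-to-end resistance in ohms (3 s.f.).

Seg 1: A = πr² = π(8.3200e-03 m)² = 2.175e-04 m²
R_1 = (2.76×10^-8)(1940)/(2.175e-04) = 0.2462 Ω
Seg 2: A = πr² = π(1.0800e-02 m)² = 3.664e-04 m²
R_2 = (1.65×10^-8)(624)/(3.664e-04) = 0.0281 Ω
Seg 3: A = πr² = π(6.3800e-03 m)² = 1.279e-04 m²
R_3 = (1.65×10^-8)(85.7)/(1.279e-04) = 0.01106 Ω
R_total = R_1 + R_2 + R_3 = 0.285 Ω

0.285 Ω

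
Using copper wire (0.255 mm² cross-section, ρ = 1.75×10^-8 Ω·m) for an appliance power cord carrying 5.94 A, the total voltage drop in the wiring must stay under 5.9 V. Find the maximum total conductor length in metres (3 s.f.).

14.5 m

A = 0.255 mm² = 2.550e-07 m²
L_max = V_max·A/(1·ρI) = (5.9)(2.550e-07)/(1.75×10^-8×5.94) = 14.5 m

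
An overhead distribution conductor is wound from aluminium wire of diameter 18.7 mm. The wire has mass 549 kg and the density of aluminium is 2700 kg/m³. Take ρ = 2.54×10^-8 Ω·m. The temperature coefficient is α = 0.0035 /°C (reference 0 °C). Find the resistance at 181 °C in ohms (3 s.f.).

A = π(d/2)² = π(9.3500e-03 m)² = 2.7465e-04 m²
L = m/(density·A) = 549/(2700×2.7465e-04) = 740.3 m
R = ρL/A = (2.54×10^-8)(740.3)/(2.7465e-04) = 0.06847 Ω
R(181 °C) = 0.06847 × (1 + 0.0035×181) = 0.112 Ω

0.112 Ω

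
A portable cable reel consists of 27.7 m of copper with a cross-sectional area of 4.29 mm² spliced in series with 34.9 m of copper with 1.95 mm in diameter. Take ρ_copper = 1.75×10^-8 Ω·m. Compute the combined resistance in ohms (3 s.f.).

Segment 1: A = 4.29 mm² = 4.290e-06 m²
R₁ = ρL/A = (1.75×10^-8)(27.7)/(4.290e-06) = 0.113 Ω
Segment 2: A = π(d/2)² = π(9.7500e-04 m)² = 2.986e-06 m²
R₂ = (1.75×10^-8)(34.9)/(2.986e-06) = 0.2045 Ω
R = R₁ + R₂ = 0.318 Ω

0.318 Ω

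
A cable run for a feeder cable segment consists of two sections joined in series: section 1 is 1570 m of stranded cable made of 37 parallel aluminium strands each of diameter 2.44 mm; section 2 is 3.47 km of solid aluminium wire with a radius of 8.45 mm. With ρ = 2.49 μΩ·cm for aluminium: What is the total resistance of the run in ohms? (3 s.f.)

0.611 Ω

ρ = 2.49 μΩ·cm = 2.49×10^-8 Ω·m
Section 1: A_strand = π(1.2200e-03)² = 4.676e-06 m²; R₁ = ρL/(N·A_s) = (2.49×10^-8)(1570)/(37×4.676e-06) = 0.226 Ω
Section 2: A = πr² = π(8.4500e-03 m)² = 2.243e-04 m²
R₂ = (2.49×10^-8)(3470)/(2.243e-04) = 0.3852 Ω
R = R₁ + R₂ = 0.611 Ω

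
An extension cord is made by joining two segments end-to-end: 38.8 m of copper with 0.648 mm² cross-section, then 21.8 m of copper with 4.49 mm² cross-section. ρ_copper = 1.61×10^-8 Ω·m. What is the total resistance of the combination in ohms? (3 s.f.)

1.04 Ω

Segment 1: A = 0.648 mm² = 6.480e-07 m²
R₁ = ρL/A = (1.61×10^-8)(38.8)/(6.480e-07) = 0.964 Ω
Segment 2: A = 4.49 mm² = 4.490e-06 m²
R₂ = (1.61×10^-8)(21.8)/(4.490e-06) = 0.07817 Ω
R = R₁ + R₂ = 1.04 Ω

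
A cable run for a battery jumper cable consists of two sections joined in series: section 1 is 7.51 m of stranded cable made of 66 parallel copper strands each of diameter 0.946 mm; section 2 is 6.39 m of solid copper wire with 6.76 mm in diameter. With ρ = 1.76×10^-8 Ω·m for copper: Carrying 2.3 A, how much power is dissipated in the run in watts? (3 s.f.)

Section 1: A_strand = π(4.7300e-04)² = 7.029e-07 m²; R₁ = ρL/(N·A_s) = (1.76×10^-8)(7.51)/(66×7.029e-07) = 0.002849 Ω
Section 2: A = π(d/2)² = π(3.3800e-03 m)² = 3.589e-05 m²
R₂ = (1.76×10^-8)(6.39)/(3.589e-05) = 0.003134 Ω
R = R₁ + R₂ = 0.005983 Ω
P = I²R = (2.3)² × 0.005983 = 0.0316 W

0.0316 W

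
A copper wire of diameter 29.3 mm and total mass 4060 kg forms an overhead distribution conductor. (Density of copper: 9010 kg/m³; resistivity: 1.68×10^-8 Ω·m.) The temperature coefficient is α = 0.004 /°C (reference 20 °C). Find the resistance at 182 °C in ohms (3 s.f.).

A = π(d/2)² = π(1.4650e-02 m)² = 6.7426e-04 m²
L = m/(density·A) = 4060/(9010×6.7426e-04) = 668.3 m
R = ρL/A = (1.68×10^-8)(668.3)/(6.7426e-04) = 0.01665 Ω
R(182 °C) = 0.01665 × (1 + 0.004×162) = 0.0274 Ω

0.0274 Ω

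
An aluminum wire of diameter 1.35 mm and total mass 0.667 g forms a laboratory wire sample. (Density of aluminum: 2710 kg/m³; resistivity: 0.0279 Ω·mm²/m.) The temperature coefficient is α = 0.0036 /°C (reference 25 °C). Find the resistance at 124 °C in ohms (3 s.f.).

ρ = 0.0279 Ω·mm²/m = 2.79×10^-8 Ω·m
A = π(d/2)² = π(6.7500e-04 m)² = 1.4314e-06 m²
L = m/(density·A) = 6.670×10^-4/(2710×1.4314e-06) = 0.1719 m
R = ρL/A = (2.79×10^-8)(0.1719)/(1.4314e-06) = 0.003352 Ω
R(124 °C) = 0.003352 × (1 + 0.0036×99) = 0.00455 Ω

0.00455 Ω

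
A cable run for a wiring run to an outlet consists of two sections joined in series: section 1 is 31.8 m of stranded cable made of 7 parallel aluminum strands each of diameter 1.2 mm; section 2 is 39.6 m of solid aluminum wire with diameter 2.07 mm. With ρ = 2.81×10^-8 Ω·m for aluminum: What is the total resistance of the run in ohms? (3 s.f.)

Section 1: A_strand = π(6.0000e-04)² = 1.131e-06 m²; R₁ = ρL/(N·A_s) = (2.81×10^-8)(31.8)/(7×1.131e-06) = 0.1129 Ω
Section 2: A = π(d/2)² = π(1.0350e-03 m)² = 3.365e-06 m²
R₂ = (2.81×10^-8)(39.6)/(3.365e-06) = 0.3307 Ω
R = R₁ + R₂ = 0.444 Ω

0.444 Ω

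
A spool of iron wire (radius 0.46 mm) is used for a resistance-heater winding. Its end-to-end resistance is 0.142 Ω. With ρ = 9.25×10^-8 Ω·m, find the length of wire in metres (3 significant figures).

1.02 m

A = πr² = π(4.6000e-04 m)² = 6.648e-07 m²
L = RA/ρ = (0.142)(6.648e-07)/(9.25×10^-8) = 1.02 m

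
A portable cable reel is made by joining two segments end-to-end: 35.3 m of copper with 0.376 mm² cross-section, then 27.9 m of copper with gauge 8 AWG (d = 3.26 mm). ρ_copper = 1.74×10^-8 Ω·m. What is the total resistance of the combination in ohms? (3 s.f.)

Segment 1: A = 0.376 mm² = 3.760e-07 m²
R₁ = ρL/A = (1.74×10^-8)(35.3)/(3.760e-07) = 1.634 Ω
Segment 2: A = π(3.26/2 mm)² = π(1.6300e-03 m)² = 8.347e-06 m²
R₂ = (1.74×10^-8)(27.9)/(8.347e-06) = 0.05816 Ω
R = R₁ + R₂ = 1.69 Ω

1.69 Ω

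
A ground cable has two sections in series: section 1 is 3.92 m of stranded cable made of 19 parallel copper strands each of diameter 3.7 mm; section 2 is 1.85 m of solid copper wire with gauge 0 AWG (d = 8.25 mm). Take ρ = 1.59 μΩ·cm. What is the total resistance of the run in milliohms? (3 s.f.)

ρ = 1.59 μΩ·cm = 1.59×10^-8 Ω·m
Section 1: A_strand = π(1.8500e-03)² = 1.075e-05 m²; R₁ = ρL/(N·A_s) = (1.59×10^-8)(3.92)/(19×1.075e-05) = 3.051×10^-4 Ω
Section 2: A = π(8.25/2 mm)² = π(4.1250e-03 m)² = 5.346e-05 m²
R₂ = (1.59×10^-8)(1.85)/(5.346e-05) = 5.503×10^-4 Ω
R = R₁ + R₂ = 0.855 mΩ

0.855 mΩ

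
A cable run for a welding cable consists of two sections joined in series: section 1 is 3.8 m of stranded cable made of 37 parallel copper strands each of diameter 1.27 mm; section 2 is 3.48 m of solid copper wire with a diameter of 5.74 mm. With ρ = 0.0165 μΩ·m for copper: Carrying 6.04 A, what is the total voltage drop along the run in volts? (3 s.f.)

ρ = 0.0165 μΩ·m = 1.65×10^-8 Ω·m
Section 1: A_strand = π(6.3500e-04)² = 1.267e-06 m²; R₁ = ρL/(N·A_s) = (1.65×10^-8)(3.8)/(37×1.267e-06) = 0.001338 Ω
Section 2: A = π(d/2)² = π(2.8700e-03 m)² = 2.588e-05 m²
R₂ = (1.65×10^-8)(3.48)/(2.588e-05) = 0.002219 Ω
R = R₁ + R₂ = 0.003557 Ω
V = IR = 6.04 × 0.003557 = 0.0215 V

0.0215 V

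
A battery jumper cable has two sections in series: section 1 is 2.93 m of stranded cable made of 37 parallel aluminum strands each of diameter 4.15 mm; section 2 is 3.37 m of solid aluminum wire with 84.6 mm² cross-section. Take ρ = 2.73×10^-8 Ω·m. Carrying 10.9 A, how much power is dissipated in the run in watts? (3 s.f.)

0.148 W

Section 1: A_strand = π(2.0750e-03)² = 1.353e-05 m²; R₁ = ρL/(N·A_s) = (2.73×10^-8)(2.93)/(37×1.353e-05) = 1.598×10^-4 Ω
Section 2: A = 84.6 mm² = 8.460e-05 m²
R₂ = (2.73×10^-8)(3.37)/(8.460e-05) = 0.001087 Ω
R = R₁ + R₂ = 0.001247 Ω
P = I²R = (10.9)² × 0.001247 = 0.148 W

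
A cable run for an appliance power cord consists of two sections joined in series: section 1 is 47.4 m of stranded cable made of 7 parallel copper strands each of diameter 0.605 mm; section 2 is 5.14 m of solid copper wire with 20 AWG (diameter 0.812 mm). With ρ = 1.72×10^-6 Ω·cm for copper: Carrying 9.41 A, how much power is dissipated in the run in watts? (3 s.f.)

ρ = 1.72×10^-6 Ω·cm = 1.72×10^-8 Ω·m
Section 1: A_strand = π(3.0250e-04)² = 2.875e-07 m²; R₁ = ρL/(N·A_s) = (1.72×10^-8)(47.4)/(7×2.875e-07) = 0.4051 Ω
Section 2: A = π(0.812/2 mm)² = π(4.0600e-04 m)² = 5.178e-07 m²
R₂ = (1.72×10^-8)(5.14)/(5.178e-07) = 0.1707 Ω
R = R₁ + R₂ = 0.5759 Ω
P = I²R = (9.41)² × 0.5759 = 51.0 W

51.0 W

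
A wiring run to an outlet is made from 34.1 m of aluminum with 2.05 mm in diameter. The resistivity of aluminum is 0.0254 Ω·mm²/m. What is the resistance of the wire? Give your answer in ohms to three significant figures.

0.262 Ω

ρ = 0.0254 Ω·mm²/m = 2.54×10^-8 Ω·m
A = π(d/2)² = π(1.0250e-03 m)² = 3.301e-06 m²
R = ρL/A = (2.54×10^-8)(34.1 m)/(3.301e-06 m²) = 0.262 Ω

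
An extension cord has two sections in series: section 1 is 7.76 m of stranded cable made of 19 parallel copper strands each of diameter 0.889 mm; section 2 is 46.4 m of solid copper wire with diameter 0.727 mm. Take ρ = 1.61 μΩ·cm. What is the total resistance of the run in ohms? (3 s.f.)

1.81 Ω

ρ = 1.61 μΩ·cm = 1.61×10^-8 Ω·m
Section 1: A_strand = π(4.4450e-04)² = 6.207e-07 m²; R₁ = ρL/(N·A_s) = (1.61×10^-8)(7.76)/(19×6.207e-07) = 0.01059 Ω
Section 2: A = π(d/2)² = π(3.6350e-04 m)² = 4.151e-07 m²
R₂ = (1.61×10^-8)(46.4)/(4.151e-07) = 1.8 Ω
R = R₁ + R₂ = 1.81 Ω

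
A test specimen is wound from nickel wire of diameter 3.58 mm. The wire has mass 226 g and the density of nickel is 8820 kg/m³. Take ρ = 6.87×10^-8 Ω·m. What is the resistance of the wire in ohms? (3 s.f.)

A = π(d/2)² = π(1.7900e-03 m)² = 1.0066e-05 m²
L = m/(density·A) = 0.226/(8820×1.0066e-05) = 2.546 m
R = ρL/A = (6.87×10^-8)(2.546)/(1.0066e-05) = 0.0174 Ω

0.0174 Ω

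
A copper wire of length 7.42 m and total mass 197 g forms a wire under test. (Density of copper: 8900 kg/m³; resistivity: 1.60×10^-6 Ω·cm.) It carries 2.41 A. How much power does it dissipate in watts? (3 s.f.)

0.231 W

ρ = 1.60×10^-6 Ω·cm = 1.60×10^-8 Ω·m
A = m/(density·L) = 0.197/(8900×7.42) = 2.9831e-06 m²
R = ρL/A = (1.60×10^-8)(7.42)/(2.9831e-06) = 0.0398 Ω
P = I²R = (2.41)² × 0.0398 = 0.231 W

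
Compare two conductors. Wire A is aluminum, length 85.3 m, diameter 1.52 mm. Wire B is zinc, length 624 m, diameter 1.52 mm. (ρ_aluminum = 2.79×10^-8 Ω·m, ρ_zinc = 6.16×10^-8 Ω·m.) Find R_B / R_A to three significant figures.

16.2

R ∝ ρL/d², so R_B/R_A = (ρ_B/ρ_A) × (L_B/L_A)
= (6.16×10^-8/2.79×10^-8) × (624/85.3) = 16.2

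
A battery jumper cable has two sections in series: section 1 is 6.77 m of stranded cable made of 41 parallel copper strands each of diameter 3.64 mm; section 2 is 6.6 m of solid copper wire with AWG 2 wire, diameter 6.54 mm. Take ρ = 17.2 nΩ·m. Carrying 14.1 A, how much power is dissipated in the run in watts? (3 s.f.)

ρ = 17.2 nΩ·m = 1.72×10^-8 Ω·m
Section 1: A_strand = π(1.8200e-03)² = 1.041e-05 m²; R₁ = ρL/(N·A_s) = (1.72×10^-8)(6.77)/(41×1.041e-05) = 2.729×10^-4 Ω
Section 2: A = π(6.54/2 mm)² = π(3.2700e-03 m)² = 3.359e-05 m²
R₂ = (1.72×10^-8)(6.6)/(3.359e-05) = 0.003379 Ω
R = R₁ + R₂ = 0.003652 Ω
P = I²R = (14.1)² × 0.003652 = 0.726 W

0.726 W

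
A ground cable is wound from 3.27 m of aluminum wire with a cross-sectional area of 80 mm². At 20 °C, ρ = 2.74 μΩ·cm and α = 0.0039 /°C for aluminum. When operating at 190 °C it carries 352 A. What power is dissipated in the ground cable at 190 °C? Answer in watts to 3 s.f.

ρ = 2.74 μΩ·cm = 2.74×10^-8 Ω·m
A = 80 mm² = 8.000e-05 m²
R₍20₎ = ρL/A = (2.74×10^-8)(3.27)/(8.000e-05) = 0.00112 Ω
R₍190₎ = R₍20₎(1 + αΔT) = 0.00112 × (1 + 0.0039×170) = 0.001863 Ω
P = I²R = (352)² × 0.001863 = 231 W

231 W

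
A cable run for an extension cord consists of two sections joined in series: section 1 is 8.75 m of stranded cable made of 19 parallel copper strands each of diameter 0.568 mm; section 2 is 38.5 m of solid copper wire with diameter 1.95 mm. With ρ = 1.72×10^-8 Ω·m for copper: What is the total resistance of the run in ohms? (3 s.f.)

Section 1: A_strand = π(2.8400e-04)² = 2.534e-07 m²; R₁ = ρL/(N·A_s) = (1.72×10^-8)(8.75)/(19×2.534e-07) = 0.03126 Ω
Section 2: A = π(d/2)² = π(9.7500e-04 m)² = 2.986e-06 m²
R₂ = (1.72×10^-8)(38.5)/(2.986e-06) = 0.2217 Ω
R = R₁ + R₂ = 0.253 Ω

0.253 Ω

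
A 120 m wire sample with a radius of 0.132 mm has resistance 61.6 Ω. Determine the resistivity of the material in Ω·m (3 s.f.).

2.81×10^-8 Ω·m

A = πr² = π(1.3200e-04 m)² = 5.474e-08 m²
ρ = RA/L = (61.6)(5.474e-08)/(120) = 2.81×10^-8 Ω·m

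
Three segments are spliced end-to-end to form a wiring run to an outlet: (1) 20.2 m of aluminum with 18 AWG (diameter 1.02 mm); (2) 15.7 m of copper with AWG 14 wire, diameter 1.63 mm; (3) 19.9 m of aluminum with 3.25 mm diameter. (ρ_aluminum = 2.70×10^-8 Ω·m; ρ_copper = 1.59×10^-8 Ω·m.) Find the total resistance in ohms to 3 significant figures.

0.852 Ω

Seg 1: A = π(1.02/2 mm)² = π(5.1000e-04 m)² = 8.171e-07 m²
R_1 = (2.70×10^-8)(20.2)/(8.171e-07) = 0.6675 Ω
Seg 2: A = π(1.63/2 mm)² = π(8.1500e-04 m)² = 2.087e-06 m²
R_2 = (1.59×10^-8)(15.7)/(2.087e-06) = 0.1196 Ω
Seg 3: A = π(d/2)² = π(1.6250e-03 m)² = 8.296e-06 m²
R_3 = (2.70×10^-8)(19.9)/(8.296e-06) = 0.06477 Ω
R_total = R_1 + R_2 + R_3 = 0.852 Ω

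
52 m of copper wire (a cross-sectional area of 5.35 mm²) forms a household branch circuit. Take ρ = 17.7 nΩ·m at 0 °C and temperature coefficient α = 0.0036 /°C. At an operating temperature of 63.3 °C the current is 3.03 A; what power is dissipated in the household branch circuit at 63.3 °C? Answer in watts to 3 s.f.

ρ = 17.7 nΩ·m = 1.77×10^-8 Ω·m
A = 5.35 mm² = 5.350e-06 m²
R₍0₎ = ρL/A = (1.77×10^-8)(52)/(5.350e-06) = 0.172 Ω
R₍63.3₎ = R₍0₎(1 + αΔT) = 0.172 × (1 + 0.0036×63.3) = 0.2112 Ω
P = I²R = (3.03)² × 0.2112 = 1.94 W

1.94 W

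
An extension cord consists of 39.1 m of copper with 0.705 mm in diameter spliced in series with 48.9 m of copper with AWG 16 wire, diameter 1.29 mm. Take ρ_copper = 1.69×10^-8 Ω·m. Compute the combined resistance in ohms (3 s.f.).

2.33 Ω

Segment 1: A = π(d/2)² = π(3.5250e-04 m)² = 3.904e-07 m²
R₁ = ρL/A = (1.69×10^-8)(39.1)/(3.904e-07) = 1.693 Ω
Segment 2: A = π(1.29/2 mm)² = π(6.4500e-04 m)² = 1.307e-06 m²
R₂ = (1.69×10^-8)(48.9)/(1.307e-06) = 0.6323 Ω
R = R₁ + R₂ = 2.33 Ω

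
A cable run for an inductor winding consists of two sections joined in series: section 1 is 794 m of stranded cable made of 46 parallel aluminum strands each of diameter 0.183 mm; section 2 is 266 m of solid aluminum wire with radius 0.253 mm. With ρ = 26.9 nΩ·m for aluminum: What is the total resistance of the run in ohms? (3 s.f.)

53.2 Ω

ρ = 26.9 nΩ·m = 2.69×10^-8 Ω·m
Section 1: A_strand = π(9.1500e-05)² = 2.630e-08 m²; R₁ = ρL/(N·A_s) = (2.69×10^-8)(794)/(46×2.630e-08) = 17.65 Ω
Section 2: A = πr² = π(2.5300e-04 m)² = 2.011e-07 m²
R₂ = (2.69×10^-8)(266)/(2.011e-07) = 35.58 Ω
R = R₁ + R₂ = 53.2 Ω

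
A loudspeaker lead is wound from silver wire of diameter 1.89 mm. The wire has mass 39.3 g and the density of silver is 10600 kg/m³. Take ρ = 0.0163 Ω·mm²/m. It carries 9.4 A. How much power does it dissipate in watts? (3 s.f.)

0.678 W

ρ = 0.0163 Ω·mm²/m = 1.63×10^-8 Ω·m
A = π(d/2)² = π(9.4500e-04 m)² = 2.8055e-06 m²
L = m/(density·A) = 0.0393/(10600×2.8055e-06) = 1.322 m
R = ρL/A = (1.63×10^-8)(1.322)/(2.8055e-06) = 0.007678 Ω
P = I²R = (9.4)² × 0.007678 = 0.678 W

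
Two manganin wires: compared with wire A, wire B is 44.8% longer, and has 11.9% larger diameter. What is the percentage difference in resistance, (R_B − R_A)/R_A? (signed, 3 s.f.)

15.6%

R ∝ L/d², so R_B/R_A = (1 + 44.8/100) × (1 + 11.9/100)⁻²
= 1.448 × 0.7986 = 1.156
(R_B − R_A)/R_A = 1.156 − 1 = 15.6%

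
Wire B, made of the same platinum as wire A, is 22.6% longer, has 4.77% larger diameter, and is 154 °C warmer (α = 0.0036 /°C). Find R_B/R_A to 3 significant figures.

1.74

R ∝ ρL/d² with ρ ∝ (1+αΔT), so R_B/R_A = (1 + 22.6/100) × (1 + 4.77/100)⁻² × (1 + 0.0036×154)
= 1.226 × 0.911 × 1.554 = 1.74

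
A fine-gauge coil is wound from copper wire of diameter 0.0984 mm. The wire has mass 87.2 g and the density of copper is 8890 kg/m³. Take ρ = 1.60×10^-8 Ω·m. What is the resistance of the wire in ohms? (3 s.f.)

2710 Ω

A = π(d/2)² = π(4.9200e-05 m)² = 7.6047e-09 m²
L = m/(density·A) = 0.0872/(8890×7.6047e-09) = 1290 m
R = ρL/A = (1.60×10^-8)(1290)/(7.6047e-09) = 2710 Ω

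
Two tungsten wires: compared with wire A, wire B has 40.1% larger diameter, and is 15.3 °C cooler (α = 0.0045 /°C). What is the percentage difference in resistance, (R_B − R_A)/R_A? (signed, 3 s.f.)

R ∝ ρL/d² with ρ ∝ (1+αΔT), so R_B/R_A = (1 + 40.1/100)⁻² × (1 − 0.0045×15.3)
= 0.5095 × 0.9312 = 0.4744
(R_B − R_A)/R_A = 0.4744 − 1 = -52.6%

-52.6%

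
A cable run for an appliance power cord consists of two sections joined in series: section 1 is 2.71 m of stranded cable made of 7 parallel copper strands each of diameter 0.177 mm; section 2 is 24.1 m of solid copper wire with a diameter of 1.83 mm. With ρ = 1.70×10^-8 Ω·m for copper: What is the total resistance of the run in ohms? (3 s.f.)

Section 1: A_strand = π(8.8500e-05)² = 2.461e-08 m²; R₁ = ρL/(N·A_s) = (1.70×10^-8)(2.71)/(7×2.461e-08) = 0.2675 Ω
Section 2: A = π(d/2)² = π(9.1500e-04 m)² = 2.630e-06 m²
R₂ = (1.70×10^-8)(24.1)/(2.630e-06) = 0.1558 Ω
R = R₁ + R₂ = 0.423 Ω

0.423 Ω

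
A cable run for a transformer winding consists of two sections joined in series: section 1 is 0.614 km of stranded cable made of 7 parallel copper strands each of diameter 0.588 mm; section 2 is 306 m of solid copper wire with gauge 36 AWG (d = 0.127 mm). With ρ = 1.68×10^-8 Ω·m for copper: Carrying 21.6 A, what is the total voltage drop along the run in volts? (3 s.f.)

Section 1: A_strand = π(2.9400e-04)² = 2.715e-07 m²; R₁ = ρL/(N·A_s) = (1.68×10^-8)(614)/(7×2.715e-07) = 5.427 Ω
Section 2: A = π(0.127/2 mm)² = π(6.3500e-05 m)² = 1.267e-08 m²
R₂ = (1.68×10^-8)(306)/(1.267e-08) = 405.8 Ω
R = R₁ + R₂ = 411.2 Ω
V = IR = 21.6 × 411.2 = 8880 V

8880 V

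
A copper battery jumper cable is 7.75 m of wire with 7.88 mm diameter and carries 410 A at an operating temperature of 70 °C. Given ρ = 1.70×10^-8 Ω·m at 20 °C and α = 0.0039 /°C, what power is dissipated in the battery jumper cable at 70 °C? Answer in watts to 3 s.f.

A = π(d/2)² = π(3.9400e-03 m)² = 4.877e-05 m²
R₍20₎ = ρL/A = (1.70×10^-8)(7.75)/(4.877e-05) = 0.002702 Ω
R₍70₎ = R₍20₎(1 + αΔT) = 0.002702 × (1 + 0.0039×50) = 0.003228 Ω
P = I²R = (410)² × 0.003228 = 543 W

543 W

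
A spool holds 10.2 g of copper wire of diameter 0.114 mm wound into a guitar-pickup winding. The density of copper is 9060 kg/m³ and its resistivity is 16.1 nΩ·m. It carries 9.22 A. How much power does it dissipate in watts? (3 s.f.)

ρ = 16.1 nΩ·m = 1.61×10^-8 Ω·m
A = π(d/2)² = π(5.7000e-05 m)² = 1.0207e-08 m²
L = m/(density·A) = 0.0102/(9060×1.0207e-08) = 110.3 m
R = ρL/A = (1.61×10^-8)(110.3)/(1.0207e-08) = 174 Ω
P = I²R = (9.22)² × 174 = 14800 W

14800 W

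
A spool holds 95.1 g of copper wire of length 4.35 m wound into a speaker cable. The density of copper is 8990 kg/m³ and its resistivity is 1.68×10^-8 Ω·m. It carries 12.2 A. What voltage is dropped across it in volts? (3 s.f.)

0.367 V

A = m/(density·L) = 0.0951/(8990×4.35) = 2.4318e-06 m²
R = ρL/A = (1.68×10^-8)(4.35)/(2.4318e-06) = 0.03005 Ω
V = IR = 12.2 × 0.03005 = 0.367 V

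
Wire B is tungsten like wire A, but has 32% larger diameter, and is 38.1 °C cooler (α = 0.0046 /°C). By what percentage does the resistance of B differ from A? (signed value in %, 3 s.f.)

-52.7%

R ∝ ρL/d² with ρ ∝ (1+αΔT), so R_B/R_A = (1 + 32/100)⁻² × (1 − 0.0046×38.1)
= 0.5739 × 0.8247 = 0.4733
(R_B − R_A)/R_A = 0.4733 − 1 = -52.7%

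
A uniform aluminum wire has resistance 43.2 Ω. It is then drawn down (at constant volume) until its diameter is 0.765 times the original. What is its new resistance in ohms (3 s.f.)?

Volume constant ⇒ L' = L/r² with r = 0.765. R' = ρL'/A' = ρ(L/r²)/(πr²d₀²/4) = R/r⁴.
R' = 2.92 × 43.2 = 126 Ω

126 Ω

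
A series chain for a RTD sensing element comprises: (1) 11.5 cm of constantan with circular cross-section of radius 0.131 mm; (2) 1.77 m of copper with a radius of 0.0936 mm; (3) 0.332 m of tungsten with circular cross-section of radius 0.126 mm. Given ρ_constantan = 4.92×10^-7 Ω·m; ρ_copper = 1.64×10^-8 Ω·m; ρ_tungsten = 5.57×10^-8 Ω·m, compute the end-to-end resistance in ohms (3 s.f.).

Seg 1: A = πr² = π(1.3100e-04 m)² = 5.391e-08 m²
R_1 = (4.92×10^-7)(0.115)/(5.391e-08) = 1.049 Ω
Seg 2: A = πr² = π(9.3600e-05 m)² = 2.752e-08 m²
R_2 = (1.64×10^-8)(1.77)/(2.752e-08) = 1.055 Ω
Seg 3: A = πr² = π(1.2600e-04 m)² = 4.988e-08 m²
R_3 = (5.57×10^-8)(0.332)/(4.988e-08) = 0.3708 Ω
R_total = R_1 + R_2 + R_3 = 2.47 Ω

2.47 Ω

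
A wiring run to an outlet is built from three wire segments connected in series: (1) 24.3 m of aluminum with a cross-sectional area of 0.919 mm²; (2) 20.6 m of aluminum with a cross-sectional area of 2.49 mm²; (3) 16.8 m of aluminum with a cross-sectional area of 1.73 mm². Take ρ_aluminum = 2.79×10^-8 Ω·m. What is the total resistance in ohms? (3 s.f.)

Seg 1: A = 0.919 mm² = 9.190e-07 m²
R_1 = (2.79×10^-8)(24.3)/(9.190e-07) = 0.7377 Ω
Seg 2: A = 2.49 mm² = 2.490e-06 m²
R_2 = (2.79×10^-8)(20.6)/(2.490e-06) = 0.2308 Ω
Seg 3: A = 1.73 mm² = 1.730e-06 m²
R_3 = (2.79×10^-8)(16.8)/(1.730e-06) = 0.2709 Ω
R_total = R_1 + R_2 + R_3 = 1.24 Ω

1.24 Ω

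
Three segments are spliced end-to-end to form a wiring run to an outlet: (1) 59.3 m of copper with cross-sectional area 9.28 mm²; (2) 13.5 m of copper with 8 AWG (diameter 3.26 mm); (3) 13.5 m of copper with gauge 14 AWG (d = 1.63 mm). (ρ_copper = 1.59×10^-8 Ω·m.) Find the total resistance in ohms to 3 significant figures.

Seg 1: A = 9.28 mm² = 9.280e-06 m²
R_1 = (1.59×10^-8)(59.3)/(9.280e-06) = 0.1016 Ω
Seg 2: A = π(3.26/2 mm)² = π(1.6300e-03 m)² = 8.347e-06 m²
R_2 = (1.59×10^-8)(13.5)/(8.347e-06) = 0.02572 Ω
Seg 3: A = π(1.63/2 mm)² = π(8.1500e-04 m)² = 2.087e-06 m²
R_3 = (1.59×10^-8)(13.5)/(2.087e-06) = 0.1029 Ω
R_total = R_1 + R_2 + R_3 = 0.230 Ω

0.230 Ω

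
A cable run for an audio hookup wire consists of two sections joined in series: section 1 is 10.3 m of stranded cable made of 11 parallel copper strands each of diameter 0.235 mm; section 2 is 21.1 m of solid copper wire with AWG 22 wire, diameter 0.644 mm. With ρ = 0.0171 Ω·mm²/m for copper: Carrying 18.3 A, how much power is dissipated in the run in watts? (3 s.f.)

ρ = 0.0171 Ω·mm²/m = 1.71×10^-8 Ω·m
Section 1: A_strand = π(1.1750e-04)² = 4.337e-08 m²; R₁ = ρL/(N·A_s) = (1.71×10^-8)(10.3)/(11×4.337e-08) = 0.3692 Ω
Section 2: A = π(0.644/2 mm)² = π(3.2200e-04 m)² = 3.257e-07 m²
R₂ = (1.71×10^-8)(21.1)/(3.257e-07) = 1.108 Ω
R = R₁ + R₂ = 1.477 Ω
P = I²R = (18.3)² × 1.477 = 495 W

495 W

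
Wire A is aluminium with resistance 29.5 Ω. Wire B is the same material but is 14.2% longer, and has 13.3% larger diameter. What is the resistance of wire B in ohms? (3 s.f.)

26.2 Ω

R ∝ L/d², so R_B/R_A = (1 + 14.2/100) × (1 + 13.3/100)⁻²
= 1.142 × 0.779 = 0.8896
R_B = 0.8896 × 29.5 = 26.2 Ω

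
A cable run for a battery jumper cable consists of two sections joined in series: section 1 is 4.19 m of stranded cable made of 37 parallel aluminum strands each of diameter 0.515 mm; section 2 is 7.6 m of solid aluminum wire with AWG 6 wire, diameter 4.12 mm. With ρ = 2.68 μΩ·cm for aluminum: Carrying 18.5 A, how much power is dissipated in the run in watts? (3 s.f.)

10.2 W

ρ = 2.68 μΩ·cm = 2.68×10^-8 Ω·m
Section 1: A_strand = π(2.5750e-04)² = 2.083e-07 m²; R₁ = ρL/(N·A_s) = (2.68×10^-8)(4.19)/(37×2.083e-07) = 0.01457 Ω
Section 2: A = π(4.12/2 mm)² = π(2.0600e-03 m)² = 1.333e-05 m²
R₂ = (2.68×10^-8)(7.6)/(1.333e-05) = 0.01528 Ω
R = R₁ + R₂ = 0.02985 Ω
P = I²R = (18.5)² × 0.02985 = 10.2 W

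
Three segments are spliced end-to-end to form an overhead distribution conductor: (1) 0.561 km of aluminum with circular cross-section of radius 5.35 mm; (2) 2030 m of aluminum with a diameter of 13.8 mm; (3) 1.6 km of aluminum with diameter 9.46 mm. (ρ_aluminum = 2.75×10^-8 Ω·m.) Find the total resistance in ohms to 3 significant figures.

Seg 1: A = πr² = π(5.3500e-03 m)² = 8.992e-05 m²
R_1 = (2.75×10^-8)(561)/(8.992e-05) = 0.1716 Ω
Seg 2: A = π(d/2)² = π(6.9000e-03 m)² = 1.496e-04 m²
R_2 = (2.75×10^-8)(2030)/(1.496e-04) = 0.3732 Ω
Seg 3: A = π(d/2)² = π(4.7300e-03 m)² = 7.029e-05 m²
R_3 = (2.75×10^-8)(1600)/(7.029e-05) = 0.626 Ω
R_total = R_1 + R_2 + R_3 = 1.17 Ω

1.17 Ω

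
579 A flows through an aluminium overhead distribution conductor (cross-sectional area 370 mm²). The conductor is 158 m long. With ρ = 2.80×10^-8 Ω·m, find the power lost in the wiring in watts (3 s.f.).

4010 W

A = 370 mm² = 3.700e-04 m²
R = ρL/A = (2.80×10^-8)(158)/(3.700e-04) = 0.01196 Ω
P = I²R = (579)² × 0.01196 = 4010 W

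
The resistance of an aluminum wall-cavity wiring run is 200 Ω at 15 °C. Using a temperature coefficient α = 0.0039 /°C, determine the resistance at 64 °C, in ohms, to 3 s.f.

238 Ω

ΔT = 64 − 15 = 49 °C
R = R₀(1 + αΔT) = 200 × (1 + 0.0039×49) = 200 × 1.191 = 238 Ω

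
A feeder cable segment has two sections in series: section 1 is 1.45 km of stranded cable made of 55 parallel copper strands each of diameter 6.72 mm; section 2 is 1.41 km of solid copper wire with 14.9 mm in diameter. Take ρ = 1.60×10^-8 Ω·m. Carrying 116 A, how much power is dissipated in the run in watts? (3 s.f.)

1900 W

Section 1: A_strand = π(3.3600e-03)² = 3.547e-05 m²; R₁ = ρL/(N·A_s) = (1.60×10^-8)(1450)/(55×3.547e-05) = 0.01189 Ω
Section 2: A = π(d/2)² = π(7.4500e-03 m)² = 1.744e-04 m²
R₂ = (1.60×10^-8)(1410)/(1.744e-04) = 0.1294 Ω
R = R₁ + R₂ = 0.1413 Ω
P = I²R = (116)² × 0.1413 = 1900 W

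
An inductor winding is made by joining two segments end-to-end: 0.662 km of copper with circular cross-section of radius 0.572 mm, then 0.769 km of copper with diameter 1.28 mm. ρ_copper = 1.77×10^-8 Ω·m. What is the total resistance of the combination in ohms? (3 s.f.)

Segment 1: A = πr² = π(5.7200e-04 m)² = 1.028e-06 m²
R₁ = ρL/A = (1.77×10^-8)(662)/(1.028e-06) = 11.4 Ω
Segment 2: A = π(d/2)² = π(6.4000e-04 m)² = 1.287e-06 m²
R₂ = (1.77×10^-8)(769)/(1.287e-06) = 10.58 Ω
R = R₁ + R₂ = 22.0 Ω

22.0 Ω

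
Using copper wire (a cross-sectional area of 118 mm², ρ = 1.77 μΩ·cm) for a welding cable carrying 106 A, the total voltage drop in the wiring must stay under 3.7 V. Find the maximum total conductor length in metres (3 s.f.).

ρ = 1.77 μΩ·cm = 1.77×10^-8 Ω·m
A = 118 mm² = 1.180e-04 m²
L_max = V_max·A/(1·ρI) = (3.7)(1.180e-04)/(1.77×10^-8×106) = 233 m

233 m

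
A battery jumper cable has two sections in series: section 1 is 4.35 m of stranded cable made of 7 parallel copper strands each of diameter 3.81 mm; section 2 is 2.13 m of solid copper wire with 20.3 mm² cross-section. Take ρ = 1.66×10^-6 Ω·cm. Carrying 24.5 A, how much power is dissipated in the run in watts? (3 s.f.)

ρ = 1.66×10^-6 Ω·cm = 1.66×10^-8 Ω·m
Section 1: A_strand = π(1.9050e-03)² = 1.140e-05 m²; R₁ = ρL/(N·A_s) = (1.66×10^-8)(4.35)/(7×1.140e-05) = 9.048×10^-4 Ω
Section 2: A = 20.3 mm² = 2.030e-05 m²
R₂ = (1.66×10^-8)(2.13)/(2.030e-05) = 0.001742 Ω
R = R₁ + R₂ = 0.002647 Ω
P = I²R = (24.5)² × 0.002647 = 1.59 W

1.59 W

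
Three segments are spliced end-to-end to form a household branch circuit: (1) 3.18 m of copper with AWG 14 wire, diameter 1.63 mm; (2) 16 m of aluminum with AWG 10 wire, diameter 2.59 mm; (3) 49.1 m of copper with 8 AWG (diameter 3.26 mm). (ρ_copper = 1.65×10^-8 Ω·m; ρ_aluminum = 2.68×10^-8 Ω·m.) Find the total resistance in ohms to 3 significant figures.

0.204 Ω

Seg 1: A = π(1.63/2 mm)² = π(8.1500e-04 m)² = 2.087e-06 m²
R_1 = (1.65×10^-8)(3.18)/(2.087e-06) = 0.02514 Ω
Seg 2: A = π(2.59/2 mm)² = π(1.2950e-03 m)² = 5.269e-06 m²
R_2 = (2.68×10^-8)(16)/(5.269e-06) = 0.08139 Ω
Seg 3: A = π(3.26/2 mm)² = π(1.6300e-03 m)² = 8.347e-06 m²
R_3 = (1.65×10^-8)(49.1)/(8.347e-06) = 0.09706 Ω
R_total = R_1 + R_2 + R_3 = 0.204 Ω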